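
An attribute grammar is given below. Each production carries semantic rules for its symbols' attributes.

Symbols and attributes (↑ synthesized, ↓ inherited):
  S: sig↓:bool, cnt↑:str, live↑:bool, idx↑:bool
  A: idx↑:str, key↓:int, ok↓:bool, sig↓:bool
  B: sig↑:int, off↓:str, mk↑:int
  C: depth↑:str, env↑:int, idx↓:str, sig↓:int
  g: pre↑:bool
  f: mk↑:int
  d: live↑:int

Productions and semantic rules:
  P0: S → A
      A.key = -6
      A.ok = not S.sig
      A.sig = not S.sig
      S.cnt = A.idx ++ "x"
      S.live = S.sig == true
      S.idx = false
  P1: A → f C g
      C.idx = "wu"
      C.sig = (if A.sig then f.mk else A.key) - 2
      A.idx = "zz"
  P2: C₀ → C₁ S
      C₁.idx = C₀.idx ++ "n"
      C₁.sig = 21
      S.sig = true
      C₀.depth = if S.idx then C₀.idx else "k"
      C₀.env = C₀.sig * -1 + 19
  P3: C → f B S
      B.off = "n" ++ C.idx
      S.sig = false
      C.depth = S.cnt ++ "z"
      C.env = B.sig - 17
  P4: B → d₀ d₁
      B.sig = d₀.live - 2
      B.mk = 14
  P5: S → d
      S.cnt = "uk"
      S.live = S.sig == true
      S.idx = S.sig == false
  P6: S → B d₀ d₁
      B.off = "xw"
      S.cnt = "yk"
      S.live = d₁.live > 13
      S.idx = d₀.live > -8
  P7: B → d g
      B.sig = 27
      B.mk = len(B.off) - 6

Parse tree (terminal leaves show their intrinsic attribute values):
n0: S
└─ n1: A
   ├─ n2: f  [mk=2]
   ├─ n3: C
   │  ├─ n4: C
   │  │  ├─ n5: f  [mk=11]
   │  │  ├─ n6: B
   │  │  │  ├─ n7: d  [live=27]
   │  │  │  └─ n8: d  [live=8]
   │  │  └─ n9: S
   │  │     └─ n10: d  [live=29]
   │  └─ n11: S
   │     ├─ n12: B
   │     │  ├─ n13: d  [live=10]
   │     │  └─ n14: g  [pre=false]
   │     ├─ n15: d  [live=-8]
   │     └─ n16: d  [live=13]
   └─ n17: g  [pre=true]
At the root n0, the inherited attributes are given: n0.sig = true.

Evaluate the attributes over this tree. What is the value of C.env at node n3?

1. n0.sig = true  [given at root]
2. n1.key = -6  [-6]
3. n1.ok = false  [not S.sig]
4. n1.sig = false  [not S.sig]
5. n2.mk = 2  [terminal]
6. n3.idx = "wu"  ["wu"]
7. n3.sig = -8  [(if A.sig then f.mk else A.key) - 2]
8. n4.idx = "wun"  [C₀.idx ++ "n"]
9. n4.sig = 21  [21]
10. n5.mk = 11  [terminal]
11. n6.off = "nwun"  ["n" ++ C.idx]
12. n7.live = 27  [terminal]
13. n8.live = 8  [terminal]
14. n6.sig = 25  [d₀.live - 2]
15. n6.mk = 14  [14]
16. n9.sig = false  [false]
17. n10.live = 29  [terminal]
18. n9.cnt = "uk"  ["uk"]
19. n9.live = false  [S.sig == true]
20. n9.idx = true  [S.sig == false]
21. n4.depth = "ukz"  [S.cnt ++ "z"]
22. n4.env = 8  [B.sig - 17]
23. n11.sig = true  [true]
24. n12.off = "xw"  ["xw"]
25. n13.live = 10  [terminal]
26. n14.pre = false  [terminal]
27. n12.sig = 27  [27]
28. n12.mk = -4  [len(B.off) - 6]
29. n15.live = -8  [terminal]
30. n16.live = 13  [terminal]
31. n11.cnt = "yk"  ["yk"]
32. n11.live = false  [d₁.live > 13]
33. n11.idx = false  [d₀.live > -8]
34. n3.depth = "k"  [if S.idx then C₀.idx else "k"]
35. n3.env = 27  [C₀.sig * -1 + 19]
36. n17.pre = true  [terminal]
37. n1.idx = "zz"  ["zz"]
38. n0.cnt = "zzx"  [A.idx ++ "x"]
39. n0.live = true  [S.sig == true]
40. n0.idx = false  [false]

27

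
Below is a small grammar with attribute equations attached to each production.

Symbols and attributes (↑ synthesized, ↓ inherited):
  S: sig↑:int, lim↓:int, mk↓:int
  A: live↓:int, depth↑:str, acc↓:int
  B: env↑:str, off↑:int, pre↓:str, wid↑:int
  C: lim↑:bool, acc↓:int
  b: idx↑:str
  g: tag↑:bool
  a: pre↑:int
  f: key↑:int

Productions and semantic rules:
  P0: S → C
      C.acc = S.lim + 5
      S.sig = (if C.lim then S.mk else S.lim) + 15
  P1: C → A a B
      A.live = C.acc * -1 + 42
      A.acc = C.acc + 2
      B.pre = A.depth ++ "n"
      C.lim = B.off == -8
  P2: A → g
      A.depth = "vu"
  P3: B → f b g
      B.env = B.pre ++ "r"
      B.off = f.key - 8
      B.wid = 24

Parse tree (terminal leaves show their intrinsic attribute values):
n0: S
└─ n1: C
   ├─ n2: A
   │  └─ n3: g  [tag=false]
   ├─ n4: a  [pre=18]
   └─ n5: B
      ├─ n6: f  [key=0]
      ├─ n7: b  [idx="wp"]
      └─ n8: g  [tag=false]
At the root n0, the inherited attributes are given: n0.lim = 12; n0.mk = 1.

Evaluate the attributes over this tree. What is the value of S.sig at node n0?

16

1. n0.lim = 12  [given at root]
2. n0.mk = 1  [given at root]
3. n1.acc = 17  [S.lim + 5]
4. n2.live = 25  [C.acc * -1 + 42]
5. n2.acc = 19  [C.acc + 2]
6. n3.tag = false  [terminal]
7. n2.depth = "vu"  ["vu"]
8. n4.pre = 18  [terminal]
9. n5.pre = "vun"  [A.depth ++ "n"]
10. n6.key = 0  [terminal]
11. n7.idx = "wp"  [terminal]
12. n8.tag = false  [terminal]
13. n5.env = "vunr"  [B.pre ++ "r"]
14. n5.off = -8  [f.key - 8]
15. n5.wid = 24  [24]
16. n1.lim = true  [B.off == -8]
17. n0.sig = 16  [(if C.lim then S.mk else S.lim) + 15]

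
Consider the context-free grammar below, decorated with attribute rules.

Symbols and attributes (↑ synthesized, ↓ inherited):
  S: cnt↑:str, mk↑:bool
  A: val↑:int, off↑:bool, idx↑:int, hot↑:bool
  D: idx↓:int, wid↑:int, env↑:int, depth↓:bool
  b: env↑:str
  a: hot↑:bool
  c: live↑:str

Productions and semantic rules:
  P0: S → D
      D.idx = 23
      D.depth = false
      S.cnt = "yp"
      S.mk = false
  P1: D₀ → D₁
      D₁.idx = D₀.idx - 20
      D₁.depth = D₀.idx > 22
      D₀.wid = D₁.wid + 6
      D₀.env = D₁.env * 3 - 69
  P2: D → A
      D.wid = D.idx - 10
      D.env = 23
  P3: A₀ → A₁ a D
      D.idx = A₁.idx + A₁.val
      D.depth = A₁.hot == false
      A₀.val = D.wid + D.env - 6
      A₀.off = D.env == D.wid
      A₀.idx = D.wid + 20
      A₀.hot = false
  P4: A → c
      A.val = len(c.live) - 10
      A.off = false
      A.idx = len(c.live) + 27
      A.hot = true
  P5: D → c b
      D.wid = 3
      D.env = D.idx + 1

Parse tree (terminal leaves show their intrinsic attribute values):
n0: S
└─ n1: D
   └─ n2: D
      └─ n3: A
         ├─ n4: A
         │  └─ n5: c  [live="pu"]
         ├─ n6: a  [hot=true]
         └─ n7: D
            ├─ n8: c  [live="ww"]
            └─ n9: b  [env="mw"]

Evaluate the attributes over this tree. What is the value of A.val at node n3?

19

1. n1.idx = 23  [23]
2. n1.depth = false  [false]
3. n2.idx = 3  [D₀.idx - 20]
4. n2.depth = true  [D₀.idx > 22]
5. n5.live = "pu"  [terminal]
6. n4.val = -8  [len(c.live) - 10]
7. n4.off = false  [false]
8. n4.idx = 29  [len(c.live) + 27]
9. n4.hot = true  [true]
10. n6.hot = true  [terminal]
11. n7.idx = 21  [A₁.idx + A₁.val]
12. n7.depth = false  [A₁.hot == false]
13. n8.live = "ww"  [terminal]
14. n9.env = "mw"  [terminal]
15. n7.wid = 3  [3]
16. n7.env = 22  [D.idx + 1]
17. n3.val = 19  [D.wid + D.env - 6]
18. n3.off = false  [D.env == D.wid]
19. n3.idx = 23  [D.wid + 20]
20. n3.hot = false  [false]
21. n2.wid = -7  [D.idx - 10]
22. n2.env = 23  [23]
23. n1.wid = -1  [D₁.wid + 6]
24. n1.env = 0  [D₁.env * 3 - 69]
25. n0.cnt = "yp"  ["yp"]
26. n0.mk = false  [false]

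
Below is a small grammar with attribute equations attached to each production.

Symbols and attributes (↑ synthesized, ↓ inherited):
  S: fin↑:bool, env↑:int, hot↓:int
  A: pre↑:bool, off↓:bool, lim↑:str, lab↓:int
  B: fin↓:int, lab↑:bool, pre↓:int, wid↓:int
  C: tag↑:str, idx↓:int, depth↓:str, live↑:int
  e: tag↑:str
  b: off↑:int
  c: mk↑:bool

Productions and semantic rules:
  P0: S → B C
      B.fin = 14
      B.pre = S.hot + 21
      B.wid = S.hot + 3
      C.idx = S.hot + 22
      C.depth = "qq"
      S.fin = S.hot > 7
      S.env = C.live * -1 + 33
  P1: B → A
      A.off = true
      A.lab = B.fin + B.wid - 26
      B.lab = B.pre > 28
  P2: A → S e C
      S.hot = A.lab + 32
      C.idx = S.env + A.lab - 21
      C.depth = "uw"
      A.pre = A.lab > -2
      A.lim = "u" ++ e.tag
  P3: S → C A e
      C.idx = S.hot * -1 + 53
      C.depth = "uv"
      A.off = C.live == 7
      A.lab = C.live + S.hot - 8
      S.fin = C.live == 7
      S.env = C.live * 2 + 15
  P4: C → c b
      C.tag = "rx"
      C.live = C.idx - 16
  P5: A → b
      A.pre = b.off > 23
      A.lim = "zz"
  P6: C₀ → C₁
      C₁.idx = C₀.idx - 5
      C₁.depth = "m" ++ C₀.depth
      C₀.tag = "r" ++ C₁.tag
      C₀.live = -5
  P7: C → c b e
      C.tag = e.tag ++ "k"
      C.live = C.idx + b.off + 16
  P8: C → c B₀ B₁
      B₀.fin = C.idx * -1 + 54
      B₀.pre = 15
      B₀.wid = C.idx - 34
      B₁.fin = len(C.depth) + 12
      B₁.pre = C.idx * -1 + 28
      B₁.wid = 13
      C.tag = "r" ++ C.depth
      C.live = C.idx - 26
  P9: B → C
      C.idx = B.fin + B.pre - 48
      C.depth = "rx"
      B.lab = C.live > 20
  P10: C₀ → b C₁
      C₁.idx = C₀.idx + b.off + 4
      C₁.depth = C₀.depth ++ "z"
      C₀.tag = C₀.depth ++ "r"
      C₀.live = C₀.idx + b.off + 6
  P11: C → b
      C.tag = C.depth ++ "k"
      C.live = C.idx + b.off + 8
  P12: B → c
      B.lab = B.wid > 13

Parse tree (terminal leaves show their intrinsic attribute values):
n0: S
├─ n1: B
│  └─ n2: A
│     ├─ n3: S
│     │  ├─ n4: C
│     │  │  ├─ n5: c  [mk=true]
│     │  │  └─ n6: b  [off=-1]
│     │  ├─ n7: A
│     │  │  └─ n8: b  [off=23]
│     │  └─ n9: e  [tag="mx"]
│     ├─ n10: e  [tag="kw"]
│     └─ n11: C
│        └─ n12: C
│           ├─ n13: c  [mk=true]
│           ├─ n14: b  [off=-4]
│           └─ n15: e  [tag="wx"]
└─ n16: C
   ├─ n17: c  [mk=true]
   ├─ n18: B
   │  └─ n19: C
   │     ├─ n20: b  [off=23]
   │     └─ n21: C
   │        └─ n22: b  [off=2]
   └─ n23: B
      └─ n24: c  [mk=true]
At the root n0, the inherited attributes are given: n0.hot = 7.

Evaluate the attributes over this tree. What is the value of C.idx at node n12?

1

1. n0.hot = 7  [given at root]
2. n1.fin = 14  [14]
3. n1.pre = 28  [S.hot + 21]
4. n1.wid = 10  [S.hot + 3]
5. n2.off = true  [true]
6. n2.lab = -2  [B.fin + B.wid - 26]
7. n3.hot = 30  [A.lab + 32]
8. n4.idx = 23  [S.hot * -1 + 53]
9. n4.depth = "uv"  ["uv"]
10. n5.mk = true  [terminal]
11. n6.off = -1  [terminal]
12. n4.tag = "rx"  ["rx"]
13. n4.live = 7  [C.idx - 16]
14. n7.off = true  [C.live == 7]
15. n7.lab = 29  [C.live + S.hot - 8]
16. n8.off = 23  [terminal]
17. n7.pre = false  [b.off > 23]
18. n7.lim = "zz"  ["zz"]
19. n9.tag = "mx"  [terminal]
20. n3.fin = true  [C.live == 7]
21. n3.env = 29  [C.live * 2 + 15]
22. n10.tag = "kw"  [terminal]
23. n11.idx = 6  [S.env + A.lab - 21]
24. n11.depth = "uw"  ["uw"]
25. n12.idx = 1  [C₀.idx - 5]
26. n12.depth = "muw"  ["m" ++ C₀.depth]
27. n13.mk = true  [terminal]
28. n14.off = -4  [terminal]
29. n15.tag = "wx"  [terminal]
30. n12.tag = "wxk"  [e.tag ++ "k"]
31. n12.live = 13  [C.idx + b.off + 16]
32. n11.tag = "rwxk"  ["r" ++ C₁.tag]
33. n11.live = -5  [-5]
34. n2.pre = false  [A.lab > -2]
35. n2.lim = "ukw"  ["u" ++ e.tag]
36. n1.lab = false  [B.pre > 28]
37. n16.idx = 29  [S.hot + 22]
38. n16.depth = "qq"  ["qq"]
39. n17.mk = true  [terminal]
40. n18.fin = 25  [C.idx * -1 + 54]
41. n18.pre = 15  [15]
42. n18.wid = -5  [C.idx - 34]
43. n19.idx = -8  [B.fin + B.pre - 48]
44. n19.depth = "rx"  ["rx"]
45. n20.off = 23  [terminal]
46. n21.idx = 19  [C₀.idx + b.off + 4]
47. n21.depth = "rxz"  [C₀.depth ++ "z"]
48. n22.off = 2  [terminal]
49. n21.tag = "rxzk"  [C.depth ++ "k"]
50. n21.live = 29  [C.idx + b.off + 8]
51. n19.tag = "rxr"  [C₀.depth ++ "r"]
52. n19.live = 21  [C₀.idx + b.off + 6]
53. n18.lab = true  [C.live > 20]
54. n23.fin = 14  [len(C.depth) + 12]
55. n23.pre = -1  [C.idx * -1 + 28]
56. n23.wid = 13  [13]
57. n24.mk = true  [terminal]
58. n23.lab = false  [B.wid > 13]
59. n16.tag = "rqq"  ["r" ++ C.depth]
60. n16.live = 3  [C.idx - 26]
61. n0.fin = false  [S.hot > 7]
62. n0.env = 30  [C.live * -1 + 33]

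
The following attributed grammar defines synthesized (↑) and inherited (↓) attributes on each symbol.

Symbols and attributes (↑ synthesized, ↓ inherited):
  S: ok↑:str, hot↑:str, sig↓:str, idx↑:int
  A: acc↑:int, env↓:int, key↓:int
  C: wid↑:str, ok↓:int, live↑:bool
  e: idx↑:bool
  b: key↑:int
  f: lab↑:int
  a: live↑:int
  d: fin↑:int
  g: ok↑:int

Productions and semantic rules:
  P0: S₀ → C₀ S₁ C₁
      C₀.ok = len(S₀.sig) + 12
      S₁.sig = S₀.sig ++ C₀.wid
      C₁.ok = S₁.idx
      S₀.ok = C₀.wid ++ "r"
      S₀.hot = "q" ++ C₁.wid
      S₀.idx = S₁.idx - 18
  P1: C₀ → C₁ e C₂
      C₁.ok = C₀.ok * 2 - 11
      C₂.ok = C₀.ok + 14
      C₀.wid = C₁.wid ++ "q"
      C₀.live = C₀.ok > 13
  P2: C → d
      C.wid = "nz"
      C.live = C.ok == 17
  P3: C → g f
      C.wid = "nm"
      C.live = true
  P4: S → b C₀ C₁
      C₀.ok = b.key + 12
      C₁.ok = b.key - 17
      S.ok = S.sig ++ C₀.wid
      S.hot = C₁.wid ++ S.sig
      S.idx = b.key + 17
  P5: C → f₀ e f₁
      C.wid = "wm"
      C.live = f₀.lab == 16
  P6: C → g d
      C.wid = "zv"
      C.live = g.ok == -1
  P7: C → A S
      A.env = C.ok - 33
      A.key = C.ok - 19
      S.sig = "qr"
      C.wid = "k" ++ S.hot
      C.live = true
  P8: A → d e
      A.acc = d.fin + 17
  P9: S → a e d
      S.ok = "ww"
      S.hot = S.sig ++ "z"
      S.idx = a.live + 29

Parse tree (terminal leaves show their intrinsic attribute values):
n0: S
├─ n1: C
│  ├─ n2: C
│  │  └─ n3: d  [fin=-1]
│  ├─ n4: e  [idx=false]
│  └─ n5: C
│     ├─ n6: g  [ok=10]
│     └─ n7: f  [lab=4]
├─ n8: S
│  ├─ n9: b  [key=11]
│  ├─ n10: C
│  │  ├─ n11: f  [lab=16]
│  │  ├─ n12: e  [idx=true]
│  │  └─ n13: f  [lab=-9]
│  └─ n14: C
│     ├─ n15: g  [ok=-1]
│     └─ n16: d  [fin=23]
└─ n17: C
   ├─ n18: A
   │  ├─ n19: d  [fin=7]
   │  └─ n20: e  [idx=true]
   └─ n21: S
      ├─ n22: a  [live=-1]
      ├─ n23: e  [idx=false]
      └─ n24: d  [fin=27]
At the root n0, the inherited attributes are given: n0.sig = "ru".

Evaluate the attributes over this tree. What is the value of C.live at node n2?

true

1. n0.sig = "ru"  [given at root]
2. n1.ok = 14  [len(S₀.sig) + 12]
3. n2.ok = 17  [C₀.ok * 2 - 11]
4. n3.fin = -1  [terminal]
5. n2.wid = "nz"  ["nz"]
6. n2.live = true  [C.ok == 17]
7. n4.idx = false  [terminal]
8. n5.ok = 28  [C₀.ok + 14]
9. n6.ok = 10  [terminal]
10. n7.lab = 4  [terminal]
11. n5.wid = "nm"  ["nm"]
12. n5.live = true  [true]
13. n1.wid = "nzq"  [C₁.wid ++ "q"]
14. n1.live = true  [C₀.ok > 13]
15. n8.sig = "runzq"  [S₀.sig ++ C₀.wid]
16. n9.key = 11  [terminal]
17. n10.ok = 23  [b.key + 12]
18. n11.lab = 16  [terminal]
19. n12.idx = true  [terminal]
20. n13.lab = -9  [terminal]
21. n10.wid = "wm"  ["wm"]
22. n10.live = true  [f₀.lab == 16]
23. n14.ok = -6  [b.key - 17]
24. n15.ok = -1  [terminal]
25. n16.fin = 23  [terminal]
26. n14.wid = "zv"  ["zv"]
27. n14.live = true  [g.ok == -1]
28. n8.ok = "runzqwm"  [S.sig ++ C₀.wid]
29. n8.hot = "zvrunzq"  [C₁.wid ++ S.sig]
30. n8.idx = 28  [b.key + 17]
31. n17.ok = 28  [S₁.idx]
32. n18.env = -5  [C.ok - 33]
33. n18.key = 9  [C.ok - 19]
34. n19.fin = 7  [terminal]
35. n20.idx = true  [terminal]
36. n18.acc = 24  [d.fin + 17]
37. n21.sig = "qr"  ["qr"]
38. n22.live = -1  [terminal]
39. n23.idx = false  [terminal]
40. n24.fin = 27  [terminal]
41. n21.ok = "ww"  ["ww"]
42. n21.hot = "qrz"  [S.sig ++ "z"]
43. n21.idx = 28  [a.live + 29]
44. n17.wid = "kqrz"  ["k" ++ S.hot]
45. n17.live = true  [true]
46. n0.ok = "nzqr"  [C₀.wid ++ "r"]
47. n0.hot = "qkqrz"  ["q" ++ C₁.wid]
48. n0.idx = 10  [S₁.idx - 18]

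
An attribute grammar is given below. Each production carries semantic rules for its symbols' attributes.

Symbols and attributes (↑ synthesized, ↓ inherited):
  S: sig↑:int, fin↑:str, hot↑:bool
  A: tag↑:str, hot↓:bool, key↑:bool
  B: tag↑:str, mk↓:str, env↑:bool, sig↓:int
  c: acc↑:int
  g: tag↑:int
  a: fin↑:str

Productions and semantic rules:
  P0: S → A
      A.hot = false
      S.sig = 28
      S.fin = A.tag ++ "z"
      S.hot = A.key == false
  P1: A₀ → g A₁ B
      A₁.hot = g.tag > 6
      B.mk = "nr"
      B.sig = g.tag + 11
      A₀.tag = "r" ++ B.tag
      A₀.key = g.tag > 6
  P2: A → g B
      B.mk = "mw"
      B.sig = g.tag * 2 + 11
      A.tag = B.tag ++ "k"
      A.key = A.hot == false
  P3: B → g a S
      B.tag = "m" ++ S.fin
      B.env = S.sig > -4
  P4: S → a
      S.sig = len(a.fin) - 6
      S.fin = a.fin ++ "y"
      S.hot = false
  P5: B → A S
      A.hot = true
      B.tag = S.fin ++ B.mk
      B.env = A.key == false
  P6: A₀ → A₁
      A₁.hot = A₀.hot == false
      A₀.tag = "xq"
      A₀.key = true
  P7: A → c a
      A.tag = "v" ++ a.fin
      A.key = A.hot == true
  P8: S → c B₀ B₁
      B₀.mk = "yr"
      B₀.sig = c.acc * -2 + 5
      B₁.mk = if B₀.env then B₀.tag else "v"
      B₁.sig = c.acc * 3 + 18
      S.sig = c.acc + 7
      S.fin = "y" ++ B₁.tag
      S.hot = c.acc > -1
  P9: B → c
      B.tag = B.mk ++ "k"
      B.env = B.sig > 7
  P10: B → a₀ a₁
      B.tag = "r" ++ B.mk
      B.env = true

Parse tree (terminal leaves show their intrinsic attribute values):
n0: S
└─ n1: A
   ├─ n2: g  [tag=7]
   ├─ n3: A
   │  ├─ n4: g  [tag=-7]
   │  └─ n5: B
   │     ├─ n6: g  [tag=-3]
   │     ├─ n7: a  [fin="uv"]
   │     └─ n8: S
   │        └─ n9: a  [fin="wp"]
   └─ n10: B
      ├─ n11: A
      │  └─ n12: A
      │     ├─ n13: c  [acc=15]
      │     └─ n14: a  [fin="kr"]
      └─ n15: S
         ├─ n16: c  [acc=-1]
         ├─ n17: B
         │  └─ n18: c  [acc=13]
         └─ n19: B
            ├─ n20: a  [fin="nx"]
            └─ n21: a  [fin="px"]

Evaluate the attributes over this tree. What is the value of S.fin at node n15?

1. n1.hot = false  [false]
2. n2.tag = 7  [terminal]
3. n3.hot = true  [g.tag > 6]
4. n4.tag = -7  [terminal]
5. n5.mk = "mw"  ["mw"]
6. n5.sig = -3  [g.tag * 2 + 11]
7. n6.tag = -3  [terminal]
8. n7.fin = "uv"  [terminal]
9. n9.fin = "wp"  [terminal]
10. n8.sig = -4  [len(a.fin) - 6]
11. n8.fin = "wpy"  [a.fin ++ "y"]
12. n8.hot = false  [false]
13. n5.tag = "mwpy"  ["m" ++ S.fin]
14. n5.env = false  [S.sig > -4]
15. n3.tag = "mwpyk"  [B.tag ++ "k"]
16. n3.key = false  [A.hot == false]
17. n10.mk = "nr"  ["nr"]
18. n10.sig = 18  [g.tag + 11]
19. n11.hot = true  [true]
20. n12.hot = false  [A₀.hot == false]
21. n13.acc = 15  [terminal]
22. n14.fin = "kr"  [terminal]
23. n12.tag = "vkr"  ["v" ++ a.fin]
24. n12.key = false  [A.hot == true]
25. n11.tag = "xq"  ["xq"]
26. n11.key = true  [true]
27. n16.acc = -1  [terminal]
28. n17.mk = "yr"  ["yr"]
29. n17.sig = 7  [c.acc * -2 + 5]
30. n18.acc = 13  [terminal]
31. n17.tag = "yrk"  [B.mk ++ "k"]
32. n17.env = false  [B.sig > 7]
33. n19.mk = "v"  [if B₀.env then B₀.tag else "v"]
34. n19.sig = 15  [c.acc * 3 + 18]
35. n20.fin = "nx"  [terminal]
36. n21.fin = "px"  [terminal]
37. n19.tag = "rv"  ["r" ++ B.mk]
38. n19.env = true  [true]
39. n15.sig = 6  [c.acc + 7]
40. n15.fin = "yrv"  ["y" ++ B₁.tag]
41. n15.hot = false  [c.acc > -1]
42. n10.tag = "yrvnr"  [S.fin ++ B.mk]
43. n10.env = false  [A.key == false]
44. n1.tag = "ryrvnr"  ["r" ++ B.tag]
45. n1.key = true  [g.tag > 6]
46. n0.sig = 28  [28]
47. n0.fin = "ryrvnrz"  [A.tag ++ "z"]
48. n0.hot = false  [A.key == false]

"yrv"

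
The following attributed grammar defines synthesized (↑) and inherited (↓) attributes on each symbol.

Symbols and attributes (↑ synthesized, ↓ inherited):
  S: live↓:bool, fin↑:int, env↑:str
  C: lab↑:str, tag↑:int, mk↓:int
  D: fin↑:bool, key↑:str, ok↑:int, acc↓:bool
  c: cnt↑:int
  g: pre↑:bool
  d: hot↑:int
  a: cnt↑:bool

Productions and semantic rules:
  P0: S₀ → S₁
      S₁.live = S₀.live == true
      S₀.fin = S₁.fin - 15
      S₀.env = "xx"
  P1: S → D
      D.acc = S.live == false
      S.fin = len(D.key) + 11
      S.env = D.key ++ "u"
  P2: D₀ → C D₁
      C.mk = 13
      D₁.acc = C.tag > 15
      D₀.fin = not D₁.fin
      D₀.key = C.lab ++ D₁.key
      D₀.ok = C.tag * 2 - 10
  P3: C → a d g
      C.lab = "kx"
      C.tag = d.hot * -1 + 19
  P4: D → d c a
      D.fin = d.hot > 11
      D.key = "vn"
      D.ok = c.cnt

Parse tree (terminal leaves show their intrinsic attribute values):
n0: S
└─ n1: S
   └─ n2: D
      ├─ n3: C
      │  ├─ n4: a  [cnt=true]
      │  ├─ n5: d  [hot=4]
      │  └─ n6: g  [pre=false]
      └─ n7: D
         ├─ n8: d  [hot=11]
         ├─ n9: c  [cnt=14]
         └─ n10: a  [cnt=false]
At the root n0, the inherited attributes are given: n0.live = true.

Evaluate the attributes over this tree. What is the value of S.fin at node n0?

1. n0.live = true  [given at root]
2. n1.live = true  [S₀.live == true]
3. n2.acc = false  [S.live == false]
4. n3.mk = 13  [13]
5. n4.cnt = true  [terminal]
6. n5.hot = 4  [terminal]
7. n6.pre = false  [terminal]
8. n3.lab = "kx"  ["kx"]
9. n3.tag = 15  [d.hot * -1 + 19]
10. n7.acc = false  [C.tag > 15]
11. n8.hot = 11  [terminal]
12. n9.cnt = 14  [terminal]
13. n10.cnt = false  [terminal]
14. n7.fin = false  [d.hot > 11]
15. n7.key = "vn"  ["vn"]
16. n7.ok = 14  [c.cnt]
17. n2.fin = true  [not D₁.fin]
18. n2.key = "kxvn"  [C.lab ++ D₁.key]
19. n2.ok = 20  [C.tag * 2 - 10]
20. n1.fin = 15  [len(D.key) + 11]
21. n1.env = "kxvnu"  [D.key ++ "u"]
22. n0.fin = 0  [S₁.fin - 15]
23. n0.env = "xx"  ["xx"]

0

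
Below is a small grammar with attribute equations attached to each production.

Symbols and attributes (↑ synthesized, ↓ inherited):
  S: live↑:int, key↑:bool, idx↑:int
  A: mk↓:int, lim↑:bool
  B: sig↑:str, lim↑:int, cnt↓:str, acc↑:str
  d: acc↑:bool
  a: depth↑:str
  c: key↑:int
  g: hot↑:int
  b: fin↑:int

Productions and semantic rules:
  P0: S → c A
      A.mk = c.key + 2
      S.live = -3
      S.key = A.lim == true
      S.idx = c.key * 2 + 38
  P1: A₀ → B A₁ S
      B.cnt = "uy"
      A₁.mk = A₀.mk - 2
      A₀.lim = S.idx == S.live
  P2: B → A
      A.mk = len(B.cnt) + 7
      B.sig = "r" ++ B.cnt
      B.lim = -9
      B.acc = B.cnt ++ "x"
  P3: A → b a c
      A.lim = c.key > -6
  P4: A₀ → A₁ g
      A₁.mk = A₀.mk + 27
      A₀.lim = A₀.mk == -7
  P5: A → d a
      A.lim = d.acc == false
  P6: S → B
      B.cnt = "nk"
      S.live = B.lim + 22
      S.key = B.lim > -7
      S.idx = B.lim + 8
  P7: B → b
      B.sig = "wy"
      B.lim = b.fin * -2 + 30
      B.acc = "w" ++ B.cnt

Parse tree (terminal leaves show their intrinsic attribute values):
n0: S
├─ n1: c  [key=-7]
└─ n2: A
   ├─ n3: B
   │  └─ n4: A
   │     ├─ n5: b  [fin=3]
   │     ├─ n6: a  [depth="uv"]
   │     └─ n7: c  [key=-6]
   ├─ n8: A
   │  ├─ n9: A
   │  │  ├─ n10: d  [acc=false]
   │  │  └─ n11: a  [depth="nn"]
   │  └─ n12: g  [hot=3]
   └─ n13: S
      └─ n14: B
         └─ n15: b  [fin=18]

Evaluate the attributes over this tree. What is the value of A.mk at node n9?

1. n1.key = -7  [terminal]
2. n2.mk = -5  [c.key + 2]
3. n3.cnt = "uy"  ["uy"]
4. n4.mk = 9  [len(B.cnt) + 7]
5. n5.fin = 3  [terminal]
6. n6.depth = "uv"  [terminal]
7. n7.key = -6  [terminal]
8. n4.lim = false  [c.key > -6]
9. n3.sig = "ruy"  ["r" ++ B.cnt]
10. n3.lim = -9  [-9]
11. n3.acc = "uyx"  [B.cnt ++ "x"]
12. n8.mk = -7  [A₀.mk - 2]
13. n9.mk = 20  [A₀.mk + 27]
14. n10.acc = false  [terminal]
15. n11.depth = "nn"  [terminal]
16. n9.lim = true  [d.acc == false]
17. n12.hot = 3  [terminal]
18. n8.lim = true  [A₀.mk == -7]
19. n14.cnt = "nk"  ["nk"]
20. n15.fin = 18  [terminal]
21. n14.sig = "wy"  ["wy"]
22. n14.lim = -6  [b.fin * -2 + 30]
23. n14.acc = "wnk"  ["w" ++ B.cnt]
24. n13.live = 16  [B.lim + 22]
25. n13.key = true  [B.lim > -7]
26. n13.idx = 2  [B.lim + 8]
27. n2.lim = false  [S.idx == S.live]
28. n0.live = -3  [-3]
29. n0.key = false  [A.lim == true]
30. n0.idx = 24  [c.key * 2 + 38]

20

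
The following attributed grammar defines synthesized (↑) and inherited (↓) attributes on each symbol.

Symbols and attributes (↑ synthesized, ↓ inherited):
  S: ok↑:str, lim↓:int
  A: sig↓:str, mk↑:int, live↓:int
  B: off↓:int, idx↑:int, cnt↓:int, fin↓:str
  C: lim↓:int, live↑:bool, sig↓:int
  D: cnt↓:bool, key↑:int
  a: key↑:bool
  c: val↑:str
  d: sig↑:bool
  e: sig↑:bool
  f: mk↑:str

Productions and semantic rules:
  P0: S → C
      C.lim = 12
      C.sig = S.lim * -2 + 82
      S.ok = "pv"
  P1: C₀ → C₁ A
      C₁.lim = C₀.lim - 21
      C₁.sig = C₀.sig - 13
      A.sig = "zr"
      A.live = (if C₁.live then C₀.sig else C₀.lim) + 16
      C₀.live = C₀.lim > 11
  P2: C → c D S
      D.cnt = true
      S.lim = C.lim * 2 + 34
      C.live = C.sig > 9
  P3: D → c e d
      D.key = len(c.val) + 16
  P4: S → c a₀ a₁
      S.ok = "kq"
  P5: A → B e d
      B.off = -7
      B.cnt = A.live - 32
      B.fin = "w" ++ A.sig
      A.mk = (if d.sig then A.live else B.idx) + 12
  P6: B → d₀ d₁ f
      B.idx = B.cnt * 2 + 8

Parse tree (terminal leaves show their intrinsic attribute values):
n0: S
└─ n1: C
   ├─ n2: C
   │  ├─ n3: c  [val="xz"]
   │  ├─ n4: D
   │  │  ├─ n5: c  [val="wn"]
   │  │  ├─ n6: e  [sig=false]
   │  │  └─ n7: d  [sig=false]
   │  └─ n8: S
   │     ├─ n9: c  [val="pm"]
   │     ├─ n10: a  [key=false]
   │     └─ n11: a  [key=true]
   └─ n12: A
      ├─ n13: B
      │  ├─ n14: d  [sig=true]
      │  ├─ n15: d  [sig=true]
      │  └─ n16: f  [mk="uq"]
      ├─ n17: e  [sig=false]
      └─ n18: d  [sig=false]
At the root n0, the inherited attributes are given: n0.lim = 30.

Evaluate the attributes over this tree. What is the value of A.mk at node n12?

1. n0.lim = 30  [given at root]
2. n1.lim = 12  [12]
3. n1.sig = 22  [S.lim * -2 + 82]
4. n2.lim = -9  [C₀.lim - 21]
5. n2.sig = 9  [C₀.sig - 13]
6. n3.val = "xz"  [terminal]
7. n4.cnt = true  [true]
8. n5.val = "wn"  [terminal]
9. n6.sig = false  [terminal]
10. n7.sig = false  [terminal]
11. n4.key = 18  [len(c.val) + 16]
12. n8.lim = 16  [C.lim * 2 + 34]
13. n9.val = "pm"  [terminal]
14. n10.key = false  [terminal]
15. n11.key = true  [terminal]
16. n8.ok = "kq"  ["kq"]
17. n2.live = false  [C.sig > 9]
18. n12.sig = "zr"  ["zr"]
19. n12.live = 28  [(if C₁.live then C₀.sig else C₀.lim) + 16]
20. n13.off = -7  [-7]
21. n13.cnt = -4  [A.live - 32]
22. n13.fin = "wzr"  ["w" ++ A.sig]
23. n14.sig = true  [terminal]
24. n15.sig = true  [terminal]
25. n16.mk = "uq"  [terminal]
26. n13.idx = 0  [B.cnt * 2 + 8]
27. n17.sig = false  [terminal]
28. n18.sig = false  [terminal]
29. n12.mk = 12  [(if d.sig then A.live else B.idx) + 12]
30. n1.live = true  [C₀.lim > 11]
31. n0.ok = "pv"  ["pv"]

12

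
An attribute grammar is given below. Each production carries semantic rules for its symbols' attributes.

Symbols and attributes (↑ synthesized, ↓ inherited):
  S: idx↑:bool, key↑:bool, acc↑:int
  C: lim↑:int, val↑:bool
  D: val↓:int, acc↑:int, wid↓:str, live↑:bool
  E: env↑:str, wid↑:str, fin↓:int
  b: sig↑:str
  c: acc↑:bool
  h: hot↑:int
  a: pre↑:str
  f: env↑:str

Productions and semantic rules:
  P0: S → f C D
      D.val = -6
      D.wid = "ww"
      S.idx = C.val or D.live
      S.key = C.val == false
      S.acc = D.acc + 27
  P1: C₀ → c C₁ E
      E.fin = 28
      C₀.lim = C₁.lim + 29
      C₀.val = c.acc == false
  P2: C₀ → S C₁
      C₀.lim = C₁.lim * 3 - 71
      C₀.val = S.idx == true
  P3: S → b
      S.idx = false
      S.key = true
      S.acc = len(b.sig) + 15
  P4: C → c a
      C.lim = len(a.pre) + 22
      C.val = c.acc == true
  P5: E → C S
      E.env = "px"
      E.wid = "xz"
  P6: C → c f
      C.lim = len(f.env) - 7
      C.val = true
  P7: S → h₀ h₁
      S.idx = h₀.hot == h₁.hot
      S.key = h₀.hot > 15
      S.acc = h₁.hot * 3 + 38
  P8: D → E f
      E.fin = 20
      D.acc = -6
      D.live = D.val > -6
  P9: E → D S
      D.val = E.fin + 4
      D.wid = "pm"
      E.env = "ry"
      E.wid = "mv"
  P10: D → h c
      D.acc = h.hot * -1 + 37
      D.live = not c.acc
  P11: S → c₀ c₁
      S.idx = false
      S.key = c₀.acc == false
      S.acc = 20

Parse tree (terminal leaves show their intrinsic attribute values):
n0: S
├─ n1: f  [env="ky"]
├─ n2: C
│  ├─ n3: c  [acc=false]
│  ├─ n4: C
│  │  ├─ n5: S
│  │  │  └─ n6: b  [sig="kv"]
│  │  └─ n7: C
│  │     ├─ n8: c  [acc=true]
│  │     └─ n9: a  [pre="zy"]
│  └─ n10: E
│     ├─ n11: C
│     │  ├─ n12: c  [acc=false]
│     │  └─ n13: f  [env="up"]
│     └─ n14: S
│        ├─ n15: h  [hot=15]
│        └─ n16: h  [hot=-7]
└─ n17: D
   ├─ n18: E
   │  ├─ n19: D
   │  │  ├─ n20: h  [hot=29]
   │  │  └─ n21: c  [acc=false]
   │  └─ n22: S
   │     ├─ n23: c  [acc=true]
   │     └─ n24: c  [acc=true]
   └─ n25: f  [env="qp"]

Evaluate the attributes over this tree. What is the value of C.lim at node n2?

30

1. n1.env = "ky"  [terminal]
2. n3.acc = false  [terminal]
3. n6.sig = "kv"  [terminal]
4. n5.idx = false  [false]
5. n5.key = true  [true]
6. n5.acc = 17  [len(b.sig) + 15]
7. n8.acc = true  [terminal]
8. n9.pre = "zy"  [terminal]
9. n7.lim = 24  [len(a.pre) + 22]
10. n7.val = true  [c.acc == true]
11. n4.lim = 1  [C₁.lim * 3 - 71]
12. n4.val = false  [S.idx == true]
13. n10.fin = 28  [28]
14. n12.acc = false  [terminal]
15. n13.env = "up"  [terminal]
16. n11.lim = -5  [len(f.env) - 7]
17. n11.val = true  [true]
18. n15.hot = 15  [terminal]
19. n16.hot = -7  [terminal]
20. n14.idx = false  [h₀.hot == h₁.hot]
21. n14.key = false  [h₀.hot > 15]
22. n14.acc = 17  [h₁.hot * 3 + 38]
23. n10.env = "px"  ["px"]
24. n10.wid = "xz"  ["xz"]
25. n2.lim = 30  [C₁.lim + 29]
26. n2.val = true  [c.acc == false]
27. n17.val = -6  [-6]
28. n17.wid = "ww"  ["ww"]
29. n18.fin = 20  [20]
30. n19.val = 24  [E.fin + 4]
31. n19.wid = "pm"  ["pm"]
32. n20.hot = 29  [terminal]
33. n21.acc = false  [terminal]
34. n19.acc = 8  [h.hot * -1 + 37]
35. n19.live = true  [not c.acc]
36. n23.acc = true  [terminal]
37. n24.acc = true  [terminal]
38. n22.idx = false  [false]
39. n22.key = false  [c₀.acc == false]
40. n22.acc = 20  [20]
41. n18.env = "ry"  ["ry"]
42. n18.wid = "mv"  ["mv"]
43. n25.env = "qp"  [terminal]
44. n17.acc = -6  [-6]
45. n17.live = false  [D.val > -6]
46. n0.idx = true  [C.val or D.live]
47. n0.key = false  [C.val == false]
48. n0.acc = 21  [D.acc + 27]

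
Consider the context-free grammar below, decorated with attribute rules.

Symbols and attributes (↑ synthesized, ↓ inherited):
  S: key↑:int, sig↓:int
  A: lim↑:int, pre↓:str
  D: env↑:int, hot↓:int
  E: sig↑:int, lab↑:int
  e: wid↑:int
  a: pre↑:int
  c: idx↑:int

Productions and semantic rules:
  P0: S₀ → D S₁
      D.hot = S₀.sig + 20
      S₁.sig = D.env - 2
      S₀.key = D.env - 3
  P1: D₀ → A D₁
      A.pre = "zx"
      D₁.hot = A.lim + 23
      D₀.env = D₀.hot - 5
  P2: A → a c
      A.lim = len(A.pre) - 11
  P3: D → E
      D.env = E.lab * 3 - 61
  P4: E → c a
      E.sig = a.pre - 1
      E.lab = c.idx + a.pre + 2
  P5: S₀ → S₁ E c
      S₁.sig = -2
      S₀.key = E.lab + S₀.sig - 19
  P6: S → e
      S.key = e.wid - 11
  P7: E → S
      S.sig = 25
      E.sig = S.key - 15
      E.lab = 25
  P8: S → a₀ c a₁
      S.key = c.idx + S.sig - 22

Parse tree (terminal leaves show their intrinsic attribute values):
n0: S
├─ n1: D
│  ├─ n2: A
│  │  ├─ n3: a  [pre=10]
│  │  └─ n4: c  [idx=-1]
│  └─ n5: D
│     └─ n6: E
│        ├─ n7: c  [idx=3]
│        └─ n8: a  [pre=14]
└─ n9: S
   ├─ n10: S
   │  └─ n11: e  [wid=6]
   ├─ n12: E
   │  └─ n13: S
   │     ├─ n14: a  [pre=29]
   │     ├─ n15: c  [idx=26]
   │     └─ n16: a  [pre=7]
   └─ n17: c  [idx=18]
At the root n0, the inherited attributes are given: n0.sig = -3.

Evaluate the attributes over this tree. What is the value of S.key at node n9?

1. n0.sig = -3  [given at root]
2. n1.hot = 17  [S₀.sig + 20]
3. n2.pre = "zx"  ["zx"]
4. n3.pre = 10  [terminal]
5. n4.idx = -1  [terminal]
6. n2.lim = -9  [len(A.pre) - 11]
7. n5.hot = 14  [A.lim + 23]
8. n7.idx = 3  [terminal]
9. n8.pre = 14  [terminal]
10. n6.sig = 13  [a.pre - 1]
11. n6.lab = 19  [c.idx + a.pre + 2]
12. n5.env = -4  [E.lab * 3 - 61]
13. n1.env = 12  [D₀.hot - 5]
14. n9.sig = 10  [D.env - 2]
15. n10.sig = -2  [-2]
16. n11.wid = 6  [terminal]
17. n10.key = -5  [e.wid - 11]
18. n13.sig = 25  [25]
19. n14.pre = 29  [terminal]
20. n15.idx = 26  [terminal]
21. n16.pre = 7  [terminal]
22. n13.key = 29  [c.idx + S.sig - 22]
23. n12.sig = 14  [S.key - 15]
24. n12.lab = 25  [25]
25. n17.idx = 18  [terminal]
26. n9.key = 16  [E.lab + S₀.sig - 19]
27. n0.key = 9  [D.env - 3]

16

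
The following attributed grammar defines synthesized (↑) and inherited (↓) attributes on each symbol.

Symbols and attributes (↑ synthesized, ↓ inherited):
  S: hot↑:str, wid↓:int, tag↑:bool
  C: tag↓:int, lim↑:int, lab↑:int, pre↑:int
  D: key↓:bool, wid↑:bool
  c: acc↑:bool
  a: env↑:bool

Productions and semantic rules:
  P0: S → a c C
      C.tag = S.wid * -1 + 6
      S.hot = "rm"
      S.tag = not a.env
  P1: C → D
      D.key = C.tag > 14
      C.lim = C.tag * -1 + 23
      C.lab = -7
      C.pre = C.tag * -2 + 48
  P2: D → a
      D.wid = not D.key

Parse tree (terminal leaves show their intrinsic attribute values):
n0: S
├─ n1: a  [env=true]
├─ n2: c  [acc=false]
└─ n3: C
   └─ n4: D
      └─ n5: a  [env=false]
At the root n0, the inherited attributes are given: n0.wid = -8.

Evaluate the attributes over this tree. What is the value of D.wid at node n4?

1. n0.wid = -8  [given at root]
2. n1.env = true  [terminal]
3. n2.acc = false  [terminal]
4. n3.tag = 14  [S.wid * -1 + 6]
5. n4.key = false  [C.tag > 14]
6. n5.env = false  [terminal]
7. n4.wid = true  [not D.key]
8. n3.lim = 9  [C.tag * -1 + 23]
9. n3.lab = -7  [-7]
10. n3.pre = 20  [C.tag * -2 + 48]
11. n0.hot = "rm"  ["rm"]
12. n0.tag = false  [not a.env]

true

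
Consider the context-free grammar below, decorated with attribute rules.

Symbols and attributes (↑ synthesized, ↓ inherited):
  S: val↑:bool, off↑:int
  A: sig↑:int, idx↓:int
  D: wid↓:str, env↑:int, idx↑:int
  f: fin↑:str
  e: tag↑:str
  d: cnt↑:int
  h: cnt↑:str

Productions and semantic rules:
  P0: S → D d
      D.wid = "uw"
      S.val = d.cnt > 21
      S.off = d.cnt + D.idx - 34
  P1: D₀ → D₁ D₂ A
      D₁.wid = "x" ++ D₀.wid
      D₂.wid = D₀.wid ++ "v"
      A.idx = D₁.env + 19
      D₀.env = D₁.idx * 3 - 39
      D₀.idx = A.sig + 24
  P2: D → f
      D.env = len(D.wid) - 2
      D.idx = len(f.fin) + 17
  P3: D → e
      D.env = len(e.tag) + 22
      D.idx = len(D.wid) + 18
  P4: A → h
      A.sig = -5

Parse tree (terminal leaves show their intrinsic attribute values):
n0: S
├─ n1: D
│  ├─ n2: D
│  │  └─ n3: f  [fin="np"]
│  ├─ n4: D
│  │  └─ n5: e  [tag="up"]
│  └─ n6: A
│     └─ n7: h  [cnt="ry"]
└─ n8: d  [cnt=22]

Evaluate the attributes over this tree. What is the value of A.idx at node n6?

1. n1.wid = "uw"  ["uw"]
2. n2.wid = "xuw"  ["x" ++ D₀.wid]
3. n3.fin = "np"  [terminal]
4. n2.env = 1  [len(D.wid) - 2]
5. n2.idx = 19  [len(f.fin) + 17]
6. n4.wid = "uwv"  [D₀.wid ++ "v"]
7. n5.tag = "up"  [terminal]
8. n4.env = 24  [len(e.tag) + 22]
9. n4.idx = 21  [len(D.wid) + 18]
10. n6.idx = 20  [D₁.env + 19]
11. n7.cnt = "ry"  [terminal]
12. n6.sig = -5  [-5]
13. n1.env = 18  [D₁.idx * 3 - 39]
14. n1.idx = 19  [A.sig + 24]
15. n8.cnt = 22  [terminal]
16. n0.val = true  [d.cnt > 21]
17. n0.off = 7  [d.cnt + D.idx - 34]

20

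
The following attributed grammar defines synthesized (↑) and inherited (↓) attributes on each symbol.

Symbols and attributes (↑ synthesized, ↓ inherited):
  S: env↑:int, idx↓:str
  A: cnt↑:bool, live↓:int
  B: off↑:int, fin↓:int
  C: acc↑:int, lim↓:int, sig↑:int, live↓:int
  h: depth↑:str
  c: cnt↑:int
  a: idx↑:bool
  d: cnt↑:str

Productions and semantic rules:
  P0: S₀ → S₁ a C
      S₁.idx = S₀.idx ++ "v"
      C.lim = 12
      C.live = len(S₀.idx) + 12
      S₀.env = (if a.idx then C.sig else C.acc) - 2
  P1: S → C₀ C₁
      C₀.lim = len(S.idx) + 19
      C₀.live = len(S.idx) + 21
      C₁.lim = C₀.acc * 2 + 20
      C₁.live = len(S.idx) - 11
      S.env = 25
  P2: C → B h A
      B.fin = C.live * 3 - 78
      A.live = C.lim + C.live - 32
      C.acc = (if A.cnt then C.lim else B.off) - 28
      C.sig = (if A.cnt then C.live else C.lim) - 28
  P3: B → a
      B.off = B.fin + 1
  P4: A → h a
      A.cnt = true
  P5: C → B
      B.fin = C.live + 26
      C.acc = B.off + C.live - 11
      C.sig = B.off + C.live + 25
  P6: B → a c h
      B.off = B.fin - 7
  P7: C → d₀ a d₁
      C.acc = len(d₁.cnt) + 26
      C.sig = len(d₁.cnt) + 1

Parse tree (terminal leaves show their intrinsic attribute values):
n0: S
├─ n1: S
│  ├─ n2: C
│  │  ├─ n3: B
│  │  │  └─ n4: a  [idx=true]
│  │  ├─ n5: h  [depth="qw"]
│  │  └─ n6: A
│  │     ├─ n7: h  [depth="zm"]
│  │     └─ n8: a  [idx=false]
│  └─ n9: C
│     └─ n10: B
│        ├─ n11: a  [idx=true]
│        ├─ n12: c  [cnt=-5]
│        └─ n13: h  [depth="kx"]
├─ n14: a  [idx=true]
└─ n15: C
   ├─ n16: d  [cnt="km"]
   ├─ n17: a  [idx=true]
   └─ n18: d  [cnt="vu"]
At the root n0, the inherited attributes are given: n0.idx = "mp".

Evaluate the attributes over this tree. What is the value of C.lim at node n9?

1. n0.idx = "mp"  [given at root]
2. n1.idx = "mpv"  [S₀.idx ++ "v"]
3. n2.lim = 22  [len(S.idx) + 19]
4. n2.live = 24  [len(S.idx) + 21]
5. n3.fin = -6  [C.live * 3 - 78]
6. n4.idx = true  [terminal]
7. n3.off = -5  [B.fin + 1]
8. n5.depth = "qw"  [terminal]
9. n6.live = 14  [C.lim + C.live - 32]
10. n7.depth = "zm"  [terminal]
11. n8.idx = false  [terminal]
12. n6.cnt = true  [true]
13. n2.acc = -6  [(if A.cnt then C.lim else B.off) - 28]
14. n2.sig = -4  [(if A.cnt then C.live else C.lim) - 28]
15. n9.lim = 8  [C₀.acc * 2 + 20]
16. n9.live = -8  [len(S.idx) - 11]
17. n10.fin = 18  [C.live + 26]
18. n11.idx = true  [terminal]
19. n12.cnt = -5  [terminal]
20. n13.depth = "kx"  [terminal]
21. n10.off = 11  [B.fin - 7]
22. n9.acc = -8  [B.off + C.live - 11]
23. n9.sig = 28  [B.off + C.live + 25]
24. n1.env = 25  [25]
25. n14.idx = true  [terminal]
26. n15.lim = 12  [12]
27. n15.live = 14  [len(S₀.idx) + 12]
28. n16.cnt = "km"  [terminal]
29. n17.idx = true  [terminal]
30. n18.cnt = "vu"  [terminal]
31. n15.acc = 28  [len(d₁.cnt) + 26]
32. n15.sig = 3  [len(d₁.cnt) + 1]
33. n0.env = 1  [(if a.idx then C.sig else C.acc) - 2]

8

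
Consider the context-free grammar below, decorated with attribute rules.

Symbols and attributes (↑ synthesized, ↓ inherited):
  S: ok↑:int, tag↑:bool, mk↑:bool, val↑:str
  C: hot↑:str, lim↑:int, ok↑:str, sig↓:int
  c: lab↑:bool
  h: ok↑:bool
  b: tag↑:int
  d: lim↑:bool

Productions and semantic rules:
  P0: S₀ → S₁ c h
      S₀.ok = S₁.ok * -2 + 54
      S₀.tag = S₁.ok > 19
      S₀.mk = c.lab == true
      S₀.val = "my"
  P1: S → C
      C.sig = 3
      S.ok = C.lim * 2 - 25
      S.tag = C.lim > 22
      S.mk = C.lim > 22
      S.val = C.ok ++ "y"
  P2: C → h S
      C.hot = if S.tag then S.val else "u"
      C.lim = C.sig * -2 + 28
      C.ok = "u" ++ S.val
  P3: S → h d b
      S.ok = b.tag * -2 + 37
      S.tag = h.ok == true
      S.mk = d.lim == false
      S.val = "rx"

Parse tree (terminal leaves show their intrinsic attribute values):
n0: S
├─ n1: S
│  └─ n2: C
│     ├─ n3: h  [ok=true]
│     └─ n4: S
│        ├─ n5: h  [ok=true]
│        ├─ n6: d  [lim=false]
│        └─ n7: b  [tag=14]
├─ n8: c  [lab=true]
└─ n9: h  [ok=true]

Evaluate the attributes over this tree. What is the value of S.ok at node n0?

16

1. n2.sig = 3  [3]
2. n3.ok = true  [terminal]
3. n5.ok = true  [terminal]
4. n6.lim = false  [terminal]
5. n7.tag = 14  [terminal]
6. n4.ok = 9  [b.tag * -2 + 37]
7. n4.tag = true  [h.ok == true]
8. n4.mk = true  [d.lim == false]
9. n4.val = "rx"  ["rx"]
10. n2.hot = "rx"  [if S.tag then S.val else "u"]
11. n2.lim = 22  [C.sig * -2 + 28]
12. n2.ok = "urx"  ["u" ++ S.val]
13. n1.ok = 19  [C.lim * 2 - 25]
14. n1.tag = false  [C.lim > 22]
15. n1.mk = false  [C.lim > 22]
16. n1.val = "urxy"  [C.ok ++ "y"]
17. n8.lab = true  [terminal]
18. n9.ok = true  [terminal]
19. n0.ok = 16  [S₁.ok * -2 + 54]
20. n0.tag = false  [S₁.ok > 19]
21. n0.mk = true  [c.lab == true]
22. n0.val = "my"  ["my"]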